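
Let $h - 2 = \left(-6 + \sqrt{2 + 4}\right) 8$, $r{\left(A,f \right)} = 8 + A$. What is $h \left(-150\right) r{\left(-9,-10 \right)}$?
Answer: $-6900 + 1200 \sqrt{6} \approx -3960.6$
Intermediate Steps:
$h = -46 + 8 \sqrt{6}$ ($h = 2 + \left(-6 + \sqrt{2 + 4}\right) 8 = 2 + \left(-6 + \sqrt{6}\right) 8 = 2 - \left(48 - 8 \sqrt{6}\right) = -46 + 8 \sqrt{6} \approx -26.404$)
$h \left(-150\right) r{\left(-9,-10 \right)} = \left(-46 + 8 \sqrt{6}\right) \left(-150\right) \left(8 - 9\right) = \left(6900 - 1200 \sqrt{6}\right) \left(-1\right) = -6900 + 1200 \sqrt{6}$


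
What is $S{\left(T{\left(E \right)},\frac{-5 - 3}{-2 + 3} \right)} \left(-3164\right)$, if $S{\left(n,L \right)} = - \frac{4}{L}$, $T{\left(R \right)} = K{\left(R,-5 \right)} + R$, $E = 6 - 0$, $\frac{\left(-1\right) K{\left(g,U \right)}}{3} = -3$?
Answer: $-1582$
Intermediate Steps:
$K{\left(g,U \right)} = 9$ ($K{\left(g,U \right)} = \left(-3\right) \left(-3\right) = 9$)
$E = 6$ ($E = 6 + 0 = 6$)
$T{\left(R \right)} = 9 + R$
$S{\left(T{\left(E \right)},\frac{-5 - 3}{-2 + 3} \right)} \left(-3164\right) = - \frac{4}{\left(-5 - 3\right) \frac{1}{-2 + 3}} \left(-3164\right) = - \frac{4}{\left(-8\right) 1^{-1}} \left(-3164\right) = - \frac{4}{\left(-8\right) 1} \left(-3164\right) = - \frac{4}{-8} \left(-3164\right) = \left(-4\right) \left(- \frac{1}{8}\right) \left(-3164\right) = \frac{1}{2} \left(-3164\right) = -1582$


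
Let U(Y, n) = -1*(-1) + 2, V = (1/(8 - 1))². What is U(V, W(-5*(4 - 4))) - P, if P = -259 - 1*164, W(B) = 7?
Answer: 426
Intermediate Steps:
V = 1/49 (V = (1/7)² = (⅐)² = 1/49 ≈ 0.020408)
P = -423 (P = -259 - 164 = -423)
U(Y, n) = 3 (U(Y, n) = 1 + 2 = 3)
U(V, W(-5*(4 - 4))) - P = 3 - 1*(-423) = 3 + 423 = 426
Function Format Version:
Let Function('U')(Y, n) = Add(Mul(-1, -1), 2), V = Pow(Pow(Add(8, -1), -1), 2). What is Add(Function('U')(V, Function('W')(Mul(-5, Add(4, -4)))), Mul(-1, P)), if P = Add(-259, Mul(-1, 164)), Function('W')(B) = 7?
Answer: 426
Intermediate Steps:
V = Rational(1, 49) (V = Pow(Pow(7, -1), 2) = Pow(Rational(1, 7), 2) = Rational(1, 49) ≈ 0.020408)
P = -423 (P = Add(-259, -164) = -423)
Function('U')(Y, n) = 3 (Function('U')(Y, n) = Add(1, 2) = 3)
Add(Function('U')(V, Function('W')(Mul(-5, Add(4, -4)))), Mul(-1, P)) = Add(3, Mul(-1, -423)) = Add(3, 423) = 426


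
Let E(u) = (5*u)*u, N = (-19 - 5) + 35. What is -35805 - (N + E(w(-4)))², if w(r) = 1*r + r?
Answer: -145366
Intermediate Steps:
N = 11 (N = -24 + 35 = 11)
w(r) = 2*r (w(r) = r + r = 2*r)
E(u) = 5*u²
-35805 - (N + E(w(-4)))² = -35805 - (11 + 5*(2*(-4))²)² = -35805 - (11 + 5*(-8)²)² = -35805 - (11 + 5*64)² = -35805 - (11 + 320)² = -35805 - 1*331² = -35805 - 1*109561 = -35805 - 109561 = -145366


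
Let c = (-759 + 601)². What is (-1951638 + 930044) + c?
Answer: -996630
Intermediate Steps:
c = 24964 (c = (-158)² = 24964)
(-1951638 + 930044) + c = (-1951638 + 930044) + 24964 = -1021594 + 24964 = -996630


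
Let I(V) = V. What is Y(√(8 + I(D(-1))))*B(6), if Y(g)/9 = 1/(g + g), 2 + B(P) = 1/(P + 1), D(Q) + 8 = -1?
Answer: 117*I/14 ≈ 8.3571*I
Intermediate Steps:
D(Q) = -9 (D(Q) = -8 - 1 = -9)
B(P) = -2 + 1/(1 + P) (B(P) = -2 + 1/(P + 1) = -2 + 1/(1 + P))
Y(g) = 9/(2*g) (Y(g) = 9/(g + g) = 9/((2*g)) = 9*(1/(2*g)) = 9/(2*g))
Y(√(8 + I(D(-1))))*B(6) = (9/(2*(√(8 - 9))))*((-1 - 2*6)/(1 + 6)) = (9/(2*(√(-1))))*((-1 - 12)/7) = (9/(2*I))*((⅐)*(-13)) = (9*(-I)/2)*(-13/7) = -9*I/2*(-13/7) = 117*I/14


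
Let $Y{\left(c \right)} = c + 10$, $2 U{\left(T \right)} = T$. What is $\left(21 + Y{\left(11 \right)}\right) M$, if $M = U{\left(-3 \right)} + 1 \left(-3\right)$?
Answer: $-189$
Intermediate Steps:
$U{\left(T \right)} = \frac{T}{2}$
$Y{\left(c \right)} = 10 + c$
$M = - \frac{9}{2}$ ($M = \frac{1}{2} \left(-3\right) + 1 \left(-3\right) = - \frac{3}{2} - 3 = - \frac{9}{2} \approx -4.5$)
$\left(21 + Y{\left(11 \right)}\right) M = \left(21 + \left(10 + 11\right)\right) \left(- \frac{9}{2}\right) = \left(21 + 21\right) \left(- \frac{9}{2}\right) = 42 \left(- \frac{9}{2}\right) = -189$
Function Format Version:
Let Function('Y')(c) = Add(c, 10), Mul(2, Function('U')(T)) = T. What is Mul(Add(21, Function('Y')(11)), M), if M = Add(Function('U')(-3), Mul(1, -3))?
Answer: -189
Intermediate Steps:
Function('U')(T) = Mul(Rational(1, 2), T)
Function('Y')(c) = Add(10, c)
M = Rational(-9, 2) (M = Add(Mul(Rational(1, 2), -3), Mul(1, -3)) = Add(Rational(-3, 2), -3) = Rational(-9, 2) ≈ -4.5000)
Mul(Add(21, Function('Y')(11)), M) = Mul(Add(21, Add(10, 11)), Rational(-9, 2)) = Mul(Add(21, 21), Rational(-9, 2)) = Mul(42, Rational(-9, 2)) = -189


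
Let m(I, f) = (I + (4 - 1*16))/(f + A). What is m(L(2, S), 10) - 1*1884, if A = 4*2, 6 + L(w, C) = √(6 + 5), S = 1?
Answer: -1885 + √11/18 ≈ -1884.8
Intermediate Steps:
L(w, C) = -6 + √11 (L(w, C) = -6 + √(6 + 5) = -6 + √11)
A = 8
m(I, f) = (-12 + I)/(8 + f) (m(I, f) = (I + (4 - 1*16))/(f + 8) = (I + (4 - 16))/(8 + f) = (I - 12)/(8 + f) = (-12 + I)/(8 + f))
m(L(2, S), 10) - 1*1884 = (-12 + (-6 + √11))/(8 + 10) - 1*1884 = (-18 + √11)/18 - 1884 = (-1 + √11/18) - 1884 = -1885 + √11/18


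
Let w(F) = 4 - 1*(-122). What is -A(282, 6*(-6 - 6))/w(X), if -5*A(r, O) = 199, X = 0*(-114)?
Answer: 199/630 ≈ 0.31587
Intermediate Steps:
X = 0
w(F) = 126 (w(F) = 4 + 122 = 126)
A(r, O) = -199/5 (A(r, O) = -1/5*199 = -199/5)
-A(282, 6*(-6 - 6))/w(X) = -(-199)/(5*126) = -1*(-199/630) = 199/630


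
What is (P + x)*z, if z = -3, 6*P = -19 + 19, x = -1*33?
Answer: 99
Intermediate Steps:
x = -33
P = 0 (P = (-19 + 19)/6 = (⅙)*0 = 0)
(P + x)*z = (0 - 33)*(-3) = -33*(-3) = 99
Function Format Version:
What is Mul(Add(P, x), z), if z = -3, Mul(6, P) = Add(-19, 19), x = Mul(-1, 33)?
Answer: 99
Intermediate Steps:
x = -33
P = 0 (P = Mul(Rational(1, 6), Add(-19, 19)) = Mul(Rational(1, 6), 0) = 0)
Mul(Add(P, x), z) = Mul(Add(0, -33), -3) = Mul(-33, -3) = 99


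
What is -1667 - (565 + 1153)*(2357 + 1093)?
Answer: -5928767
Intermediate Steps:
-1667 - (565 + 1153)*(2357 + 1093) = -1667 - 1718*3450 = -1667 - 1*5927100 = -1667 - 5927100 = -5928767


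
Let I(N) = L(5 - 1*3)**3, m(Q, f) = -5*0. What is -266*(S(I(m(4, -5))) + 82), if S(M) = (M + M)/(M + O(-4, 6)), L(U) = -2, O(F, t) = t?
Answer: -23940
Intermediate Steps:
m(Q, f) = 0
I(N) = -8 (I(N) = (-2)**3 = -8)
S(M) = 2*M/(6 + M) (S(M) = (M + M)/(M + 6) = (2*M)/(6 + M) = 2*M/(6 + M))
-266*(S(I(m(4, -5))) + 82) = -266*(2*(-8)/(6 - 8) + 82) = -266*(2*(-8)/(-2) + 82) = -266*(2*(-8)*(-1/2) + 82) = -266*(8 + 82) = -266*90 = -23940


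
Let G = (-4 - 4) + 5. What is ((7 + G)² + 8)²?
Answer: 576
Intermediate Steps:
G = -3 (G = -8 + 5 = -3)
((7 + G)² + 8)² = ((7 - 3)² + 8)² = (4² + 8)² = (16 + 8)² = 24² = 576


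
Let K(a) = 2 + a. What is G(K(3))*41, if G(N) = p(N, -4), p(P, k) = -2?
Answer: -82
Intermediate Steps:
G(N) = -2
G(K(3))*41 = -2*41 = -82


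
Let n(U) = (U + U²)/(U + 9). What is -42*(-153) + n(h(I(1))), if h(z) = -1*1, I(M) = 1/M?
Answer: 6426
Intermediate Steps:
I(M) = 1/M
h(z) = -1
n(U) = (U + U²)/(9 + U)
-42*(-153) + n(h(I(1))) = -42*(-153) - (1 - 1)/(9 - 1) = 6426 - 1*0/8 = 6426 - 1*⅛*0 = 6426 + 0 = 6426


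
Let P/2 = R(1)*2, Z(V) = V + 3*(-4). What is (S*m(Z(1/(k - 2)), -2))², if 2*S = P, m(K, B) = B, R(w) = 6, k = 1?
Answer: 576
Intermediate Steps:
Z(V) = -12 + V (Z(V) = V - 12 = -12 + V)
P = 24 (P = 2*(6*2) = 2*12 = 24)
S = 12 (S = (½)*24 = 12)
(S*m(Z(1/(k - 2)), -2))² = (12*(-2))² = (-24)² = 576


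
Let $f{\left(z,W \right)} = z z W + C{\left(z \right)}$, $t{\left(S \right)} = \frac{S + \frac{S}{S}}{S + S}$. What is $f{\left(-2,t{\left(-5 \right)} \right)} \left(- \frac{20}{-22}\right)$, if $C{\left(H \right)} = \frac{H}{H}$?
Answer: $\frac{26}{11} \approx 2.3636$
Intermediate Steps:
$t{\left(S \right)} = \frac{1 + S}{2 S}$ ($t{\left(S \right)} = \frac{S + 1}{2 S} = \left(1 + S\right) \frac{1}{2 S} = \frac{1 + S}{2 S}$)
$C{\left(H \right)} = 1$
$f{\left(z,W \right)} = 1 + W z^{2}$ ($f{\left(z,W \right)} = z z W + 1 = z^{2} W + 1 = W z^{2} + 1 = 1 + W z^{2}$)
$f{\left(-2,t{\left(-5 \right)} \right)} \left(- \frac{20}{-22}\right) = \left(1 + \frac{1 - 5}{2 \left(-5\right)} \left(-2\right)^{2}\right) \left(- \frac{20}{-22}\right) = \left(1 + \frac{1}{2} \left(- \frac{1}{5}\right) \left(-4\right) 4\right) \left(\left(-20\right) \left(- \frac{1}{22}\right)\right) = \left(1 + \frac{2}{5} \cdot 4\right) \frac{10}{11} = \left(1 + \frac{8}{5}\right) \frac{10}{11} = \frac{13}{5} \cdot \frac{10}{11} = \frac{26}{11}$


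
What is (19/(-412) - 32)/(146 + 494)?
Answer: -13203/263680 ≈ -0.050072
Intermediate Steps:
(19/(-412) - 32)/(146 + 494) = (19*(-1/412) - 32)/640 = (-19/412 - 32)*(1/640) = -13203/412*1/640 = -13203/263680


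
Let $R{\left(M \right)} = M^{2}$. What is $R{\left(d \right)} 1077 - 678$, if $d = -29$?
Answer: $905079$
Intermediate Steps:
$R{\left(d \right)} 1077 - 678 = \left(-29\right)^{2} \cdot 1077 - 678 = 841 \cdot 1077 - 678 = 905757 - 678 = 905079$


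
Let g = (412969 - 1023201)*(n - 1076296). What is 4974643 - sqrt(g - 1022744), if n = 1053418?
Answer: 4974643 - 2*sqrt(3489966238) ≈ 4.8565e+6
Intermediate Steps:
g = 13960887696 (g = (412969 - 1023201)*(1053418 - 1076296) = -610232*(-22878) = 13960887696)
4974643 - sqrt(g - 1022744) = 4974643 - sqrt(13960887696 - 1022744) = 4974643 - sqrt(13959864952) = 4974643 - 2*sqrt(3489966238)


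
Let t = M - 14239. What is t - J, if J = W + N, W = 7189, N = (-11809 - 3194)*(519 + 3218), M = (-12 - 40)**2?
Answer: 56047487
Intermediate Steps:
M = 2704 (M = (-52)**2 = 2704)
N = -56066211 (N = -15003*3737 = -56066211)
J = -56059022 (J = 7189 - 56066211 = -56059022)
t = -11535 (t = 2704 - 14239 = -11535)
t - J = -11535 - 1*(-56059022) = -11535 + 56059022 = 56047487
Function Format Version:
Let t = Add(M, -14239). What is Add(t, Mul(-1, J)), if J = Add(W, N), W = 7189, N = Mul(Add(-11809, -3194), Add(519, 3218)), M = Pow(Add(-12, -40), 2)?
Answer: 56047487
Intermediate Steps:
M = 2704 (M = Pow(-52, 2) = 2704)
N = -56066211 (N = Mul(-15003, 3737) = -56066211)
J = -56059022 (J = Add(7189, -56066211) = -56059022)
t = -11535 (t = Add(2704, -14239) = -11535)
Add(t, Mul(-1, J)) = Add(-11535, Mul(-1, -56059022)) = Add(-11535, 56059022) = 56047487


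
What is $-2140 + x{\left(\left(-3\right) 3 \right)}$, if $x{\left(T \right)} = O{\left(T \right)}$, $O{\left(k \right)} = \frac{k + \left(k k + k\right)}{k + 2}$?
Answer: $-2149$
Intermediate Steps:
$O{\left(k \right)} = \frac{k^{2} + 2 k}{2 + k}$ ($O{\left(k \right)} = \frac{k + \left(k^{2} + k\right)}{2 + k} = \frac{k + \left(k + k^{2}\right)}{2 + k} = \frac{k^{2} + 2 k}{2 + k}$)
$x{\left(T \right)} = T$
$-2140 + x{\left(\left(-3\right) 3 \right)} = -2140 - 9 = -2149$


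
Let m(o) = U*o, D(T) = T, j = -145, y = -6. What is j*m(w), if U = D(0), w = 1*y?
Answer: 0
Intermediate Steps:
w = -6 (w = 1*(-6) = -6)
U = 0
m(o) = 0 (m(o) = 0*o = 0)
j*m(w) = -145*0 = 0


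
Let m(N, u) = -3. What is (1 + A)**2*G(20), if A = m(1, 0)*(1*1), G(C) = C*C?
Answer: 1600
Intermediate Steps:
G(C) = C**2
A = -3 ≈ -3.0000
(1 + A)**2*G(20) = (1 - 3)**2*20**2 = (-2)**2*400 = 4*400 = 1600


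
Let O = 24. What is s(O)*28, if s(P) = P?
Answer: 672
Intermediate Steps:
s(O)*28 = 24*28 = 672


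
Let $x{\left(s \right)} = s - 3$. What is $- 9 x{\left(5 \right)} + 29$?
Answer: $11$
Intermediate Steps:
$x{\left(s \right)} = -3 + s$
$- 9 x{\left(5 \right)} + 29 = - 9 \left(-3 + 5\right) + 29 = \left(-9\right) 2 + 29 = -18 + 29 = 11$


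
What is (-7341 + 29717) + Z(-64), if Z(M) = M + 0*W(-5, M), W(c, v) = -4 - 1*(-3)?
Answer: 22312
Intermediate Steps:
W(c, v) = -1 (W(c, v) = -4 + 3 = -1)
Z(M) = M (Z(M) = M + 0*(-1) = M + 0 = M)
(-7341 + 29717) + Z(-64) = (-7341 + 29717) - 64 = 22376 - 64 = 22312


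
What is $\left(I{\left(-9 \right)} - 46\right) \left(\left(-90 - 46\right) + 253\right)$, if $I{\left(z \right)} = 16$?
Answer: $-3510$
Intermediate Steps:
$\left(I{\left(-9 \right)} - 46\right) \left(\left(-90 - 46\right) + 253\right) = \left(16 - 46\right) \left(\left(-90 - 46\right) + 253\right) = - 30 \left(-136 + 253\right) = \left(-30\right) 117 = -3510$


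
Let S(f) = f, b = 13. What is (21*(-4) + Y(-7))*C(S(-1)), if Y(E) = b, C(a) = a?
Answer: 71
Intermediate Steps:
Y(E) = 13
(21*(-4) + Y(-7))*C(S(-1)) = (21*(-4) + 13)*(-1) = (-84 + 13)*(-1) = -71*(-1) = 71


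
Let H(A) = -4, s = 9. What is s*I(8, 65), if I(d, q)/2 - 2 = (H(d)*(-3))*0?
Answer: 36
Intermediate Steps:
I(d, q) = 4 (I(d, q) = 4 + 2*(-4*(-3)*0) = 4 + 2*(12*0) = 4 + 2*0 = 4 + 0 = 4)
s*I(8, 65) = 9*4 = 36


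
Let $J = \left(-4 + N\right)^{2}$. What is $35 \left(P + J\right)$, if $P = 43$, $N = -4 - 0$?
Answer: $3745$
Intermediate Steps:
$N = -4$ ($N = -4 + 0 = -4$)
$J = 64$ ($J = \left(-4 - 4\right)^{2} = \left(-8\right)^{2} = 64$)
$35 \left(P + J\right) = 35 \left(43 + 64\right) = 35 \cdot 107 = 3745$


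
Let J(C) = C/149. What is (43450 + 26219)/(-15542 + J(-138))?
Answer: -10380681/2315896 ≈ -4.4824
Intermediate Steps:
J(C) = C/149 (J(C) = C*(1/149) = C/149)
(43450 + 26219)/(-15542 + J(-138)) = (43450 + 26219)/(-15542 + (1/149)*(-138)) = 69669/(-15542 - 138/149) = 69669/(-2315896/149) = 69669*(-149/2315896) = -10380681/2315896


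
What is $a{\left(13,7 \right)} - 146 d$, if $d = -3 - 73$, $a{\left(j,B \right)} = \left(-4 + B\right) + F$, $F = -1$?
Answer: $11098$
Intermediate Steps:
$a{\left(j,B \right)} = -5 + B$ ($a{\left(j,B \right)} = \left(-4 + B\right) - 1 = -5 + B$)
$d = -76$ ($d = -3 - 73 = -76$)
$a{\left(13,7 \right)} - 146 d = \left(-5 + 7\right) - -11096 = 2 + 11096 = 11098$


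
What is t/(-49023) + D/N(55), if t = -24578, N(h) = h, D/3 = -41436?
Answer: -6092599294/2696265 ≈ -2259.6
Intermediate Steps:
D = -124308 (D = 3*(-41436) = -124308)
t/(-49023) + D/N(55) = -24578/(-49023) - 124308/55 = -24578*(-1/49023) - 124308*1/55 = 24578/49023 - 124308/55 = -6092599294/2696265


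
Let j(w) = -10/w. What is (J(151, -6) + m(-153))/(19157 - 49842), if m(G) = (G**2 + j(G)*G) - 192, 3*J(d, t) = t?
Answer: -273/361 ≈ -0.75623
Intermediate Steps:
J(d, t) = t/3
m(G) = -202 + G**2 (m(G) = (G**2 + (-10/G)*G) - 192 = (G**2 - 10) - 192 = (-10 + G**2) - 192 = -202 + G**2)
(J(151, -6) + m(-153))/(19157 - 49842) = ((1/3)*(-6) + (-202 + (-153)**2))/(19157 - 49842) = (-2 + (-202 + 23409))/(-30685) = (-2 + 23207)*(-1/30685) = 23205*(-1/30685) = -273/361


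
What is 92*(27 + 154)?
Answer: 16652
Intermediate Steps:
92*(27 + 154) = 92*181 = 16652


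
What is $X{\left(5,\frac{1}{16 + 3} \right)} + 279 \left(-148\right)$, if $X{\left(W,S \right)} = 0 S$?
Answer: $-41292$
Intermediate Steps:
$X{\left(W,S \right)} = 0$
$X{\left(5,\frac{1}{16 + 3} \right)} + 279 \left(-148\right) = 0 + 279 \left(-148\right) = 0 - 41292 = -41292$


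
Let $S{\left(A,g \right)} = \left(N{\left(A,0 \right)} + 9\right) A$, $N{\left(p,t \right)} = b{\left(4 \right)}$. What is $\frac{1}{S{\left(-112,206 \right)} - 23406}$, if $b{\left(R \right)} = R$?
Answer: $- \frac{1}{24862} \approx -4.0222 \cdot 10^{-5}$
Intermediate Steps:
$N{\left(p,t \right)} = 4$
$S{\left(A,g \right)} = 13 A$ ($S{\left(A,g \right)} = \left(4 + 9\right) A = 13 A$)
$\frac{1}{S{\left(-112,206 \right)} - 23406} = \frac{1}{13 \left(-112\right) - 23406} = \frac{1}{-1456 - 23406} = \frac{1}{-24862} = - \frac{1}{24862}$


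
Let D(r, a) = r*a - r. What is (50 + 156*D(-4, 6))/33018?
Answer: -1535/16509 ≈ -0.092980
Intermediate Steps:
D(r, a) = -r + a*r (D(r, a) = a*r - r = -r + a*r)
(50 + 156*D(-4, 6))/33018 = (50 + 156*(-4*(-1 + 6)))/33018 = (50 + 156*(-4*5))*(1/33018) = (50 + 156*(-20))*(1/33018) = (50 - 3120)*(1/33018) = -3070*1/33018 = -1535/16509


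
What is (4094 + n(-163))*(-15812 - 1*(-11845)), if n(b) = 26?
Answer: -16344040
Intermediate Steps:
(4094 + n(-163))*(-15812 - 1*(-11845)) = (4094 + 26)*(-15812 - 1*(-11845)) = 4120*(-15812 + 11845) = 4120*(-3967) = -16344040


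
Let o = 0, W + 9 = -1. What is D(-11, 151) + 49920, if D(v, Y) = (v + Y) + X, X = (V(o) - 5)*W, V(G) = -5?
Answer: 50160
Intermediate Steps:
W = -10 (W = -9 - 1 = -10)
X = 100 (X = (-5 - 5)*(-10) = -10*(-10) = 100)
D(v, Y) = 100 + Y + v (D(v, Y) = (v + Y) + 100 = (Y + v) + 100 = 100 + Y + v)
D(-11, 151) + 49920 = (100 + 151 - 11) + 49920 = 240 + 49920 = 50160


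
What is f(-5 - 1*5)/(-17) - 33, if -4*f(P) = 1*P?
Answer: -1127/34 ≈ -33.147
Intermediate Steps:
f(P) = -P/4
f(-5 - 1*5)/(-17) - 33 = -(-5 - 1*5)/4/(-17) - 33 = -(-5 - 5)/4*(-1/17) - 33 = -1/4*(-10)*(-1/17) - 33 = (5/2)*(-1/17) - 33 = -5/34 - 33 = -1127/34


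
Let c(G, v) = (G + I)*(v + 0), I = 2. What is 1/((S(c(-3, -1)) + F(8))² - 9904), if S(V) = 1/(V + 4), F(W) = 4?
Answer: -25/247159 ≈ -0.00010115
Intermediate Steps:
c(G, v) = v*(2 + G) (c(G, v) = (G + 2)*(v + 0) = (2 + G)*v = v*(2 + G))
S(V) = 1/(4 + V)
1/((S(c(-3, -1)) + F(8))² - 9904) = 1/((1/(4 - (2 - 3)) + 4)² - 9904) = 1/((1/(4 - 1*(-1)) + 4)² - 9904) = 1/((1/(4 + 1) + 4)² - 9904) = 1/((1/5 + 4)² - 9904) = 1/((⅕ + 4)² - 9904) = 1/((21/5)² - 9904) = 1/(441/25 - 9904) = 1/(-247159/25) = -25/247159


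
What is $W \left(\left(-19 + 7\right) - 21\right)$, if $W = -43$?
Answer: $1419$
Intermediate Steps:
$W \left(\left(-19 + 7\right) - 21\right) = - 43 \left(\left(-19 + 7\right) - 21\right) = - 43 \left(-12 - 21\right) = \left(-43\right) \left(-33\right) = 1419$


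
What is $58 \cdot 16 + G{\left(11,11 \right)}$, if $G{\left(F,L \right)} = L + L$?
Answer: $950$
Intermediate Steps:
$G{\left(F,L \right)} = 2 L$
$58 \cdot 16 + G{\left(11,11 \right)} = 58 \cdot 16 + 2 \cdot 11 = 928 + 22 = 950$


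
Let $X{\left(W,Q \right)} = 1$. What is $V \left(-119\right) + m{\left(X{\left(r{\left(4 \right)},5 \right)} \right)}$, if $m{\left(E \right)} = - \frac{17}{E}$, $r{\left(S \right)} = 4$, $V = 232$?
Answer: $-27625$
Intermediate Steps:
$V \left(-119\right) + m{\left(X{\left(r{\left(4 \right)},5 \right)} \right)} = 232 \left(-119\right) - \frac{17}{1} = -27608 - 17 = -27625$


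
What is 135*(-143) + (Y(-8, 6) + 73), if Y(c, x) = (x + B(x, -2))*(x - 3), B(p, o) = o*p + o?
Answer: -19256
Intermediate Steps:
B(p, o) = o + o*p
Y(c, x) = (-3 + x)*(-2 - x) (Y(c, x) = (x - 2*(1 + x))*(x - 3) = (x + (-2 - 2*x))*(-3 + x) = (-2 - x)*(-3 + x) = (-3 + x)*(-2 - x))
135*(-143) + (Y(-8, 6) + 73) = 135*(-143) + ((6 + 6 - 1*6²) + 73) = -19305 + ((6 + 6 - 1*36) + 73) = -19305 + ((6 + 6 - 36) + 73) = -19305 + (-24 + 73) = -19305 + 49 = -19256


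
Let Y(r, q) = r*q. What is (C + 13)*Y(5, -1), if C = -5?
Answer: -40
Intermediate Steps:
Y(r, q) = q*r
(C + 13)*Y(5, -1) = (-5 + 13)*(-1*5) = 8*(-5) = -40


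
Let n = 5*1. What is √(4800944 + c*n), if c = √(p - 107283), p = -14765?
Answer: 2*√(1200236 + 10*I*√1907) ≈ 2191.1 + 0.3986*I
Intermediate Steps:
n = 5
c = 8*I*√1907 (c = √(-14765 - 107283) = √(-122048) = 8*I*√1907 ≈ 349.35*I)
√(4800944 + c*n) = √(4800944 + (8*I*√1907)*5) = √(4800944 + 40*I*√1907)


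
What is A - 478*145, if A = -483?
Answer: -69793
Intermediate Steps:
A - 478*145 = -483 - 478*145 = -483 - 69310 = -69793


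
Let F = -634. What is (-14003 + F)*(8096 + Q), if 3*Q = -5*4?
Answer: -118403572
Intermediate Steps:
Q = -20/3 (Q = (-5*4)/3 = (⅓)*(-20) = -20/3 ≈ -6.6667)
(-14003 + F)*(8096 + Q) = (-14003 - 634)*(8096 - 20/3) = -14637*24268/3 = -118403572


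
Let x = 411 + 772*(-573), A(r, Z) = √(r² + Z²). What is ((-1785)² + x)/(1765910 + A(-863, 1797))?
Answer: 115384559400/74248432241 - 65340*√3973978/74248432241 ≈ 1.5523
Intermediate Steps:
A(r, Z) = √(Z² + r²)
x = -441945 (x = 411 - 442356 = -441945)
((-1785)² + x)/(1765910 + A(-863, 1797)) = ((-1785)² - 441945)/(1765910 + √(1797² + (-863)²)) = (3186225 - 441945)/(1765910 + √(3229209 + 744769)) = 2744280/(1765910 + √3973978)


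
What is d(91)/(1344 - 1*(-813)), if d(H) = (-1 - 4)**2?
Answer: 25/2157 ≈ 0.011590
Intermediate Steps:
d(H) = 25 (d(H) = (-5)**2 = 25)
d(91)/(1344 - 1*(-813)) = 25/(1344 - 1*(-813)) = 25/(1344 + 813) = 25/2157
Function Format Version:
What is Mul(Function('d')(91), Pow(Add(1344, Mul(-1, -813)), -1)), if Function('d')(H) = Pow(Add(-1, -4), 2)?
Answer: Rational(25, 2157) ≈ 0.011590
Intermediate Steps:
Function('d')(H) = 25 (Function('d')(H) = Pow(-5, 2) = 25)
Mul(Function('d')(91), Pow(Add(1344, Mul(-1, -813)), -1)) = Mul(25, Pow(Add(1344, Mul(-1, -813)), -1)) = Mul(25, Pow(Add(1344, 813), -1)) = Mul(25, Pow(2157, -1)) = Mul(25, Rational(1, 2157)) = Rational(25, 2157)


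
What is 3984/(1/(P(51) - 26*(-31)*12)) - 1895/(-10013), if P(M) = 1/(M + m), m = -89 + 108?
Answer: 13504189440061/350455 ≈ 3.8533e+7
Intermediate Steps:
m = 19
P(M) = 1/(19 + M) (P(M) = 1/(M + 19) = 1/(19 + M))
3984/(1/(P(51) - 26*(-31)*12)) - 1895/(-10013) = 3984/(1/(1/(19 + 51) - 26*(-31)*12)) - 1895/(-10013) = 3984/(1/(1/70 + 806*12)) - 1895*(-1/10013) = 3984/(1/(1/70 + 9672)) + 1895/10013 = 3984/(1/(677041/70)) + 1895/10013 = 3984/(70/677041) + 1895/10013 = 3984*(677041/70) + 1895/10013 = 1348665672/35 + 1895/10013 = 13504189440061/350455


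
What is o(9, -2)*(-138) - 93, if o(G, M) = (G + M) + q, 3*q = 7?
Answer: -1381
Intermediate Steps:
q = 7/3 (q = (⅓)*7 = 7/3 ≈ 2.3333)
o(G, M) = 7/3 + G + M (o(G, M) = (G + M) + 7/3 = 7/3 + G + M)
o(9, -2)*(-138) - 93 = (7/3 + 9 - 2)*(-138) - 93 = (28/3)*(-138) - 93 = -1288 - 93 = -1381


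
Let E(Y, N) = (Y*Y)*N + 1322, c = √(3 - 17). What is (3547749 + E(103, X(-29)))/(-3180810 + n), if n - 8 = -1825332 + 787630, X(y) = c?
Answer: -3549071/4218504 - 10609*I*√14/4218504 ≈ -0.84131 - 0.0094098*I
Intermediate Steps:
c = I*√14 (c = √(-14) = I*√14 ≈ 3.7417*I)
X(y) = I*√14
E(Y, N) = 1322 + N*Y² (E(Y, N) = Y²*N + 1322 = N*Y² + 1322 = 1322 + N*Y²)
n = -1037694 (n = 8 + (-1825332 + 787630) = 8 - 1037702 = -1037694)
(3547749 + E(103, X(-29)))/(-3180810 + n) = (3547749 + (1322 + (I*√14)*103²))/(-3180810 - 1037694) = (3547749 + (1322 + (I*√14)*10609))/(-4218504) = (3547749 + (1322 + 10609*I*√14))*(-1/4218504) = (3549071 + 10609*I*√14)*(-1/4218504) = -3549071/4218504 - 10609*I*√14/4218504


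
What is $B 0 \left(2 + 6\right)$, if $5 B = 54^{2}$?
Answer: $0$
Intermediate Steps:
$B = \frac{2916}{5}$ ($B = \frac{54^{2}}{5} = \frac{1}{5} \cdot 2916 = \frac{2916}{5} \approx 583.2$)
$B 0 \left(2 + 6\right) = \frac{2916 \cdot 0 \left(2 + 6\right)}{5} = \frac{2916 \cdot 0 \cdot 8}{5} = \frac{2916}{5} \cdot 0 = 0$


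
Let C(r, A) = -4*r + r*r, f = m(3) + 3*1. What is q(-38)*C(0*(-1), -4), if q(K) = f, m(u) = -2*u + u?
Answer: 0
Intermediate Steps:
m(u) = -u
f = 0 (f = -1*3 + 3*1 = -3 + 3 = 0)
q(K) = 0
C(r, A) = r**2 - 4*r (C(r, A) = -4*r + r**2 = r**2 - 4*r)
q(-38)*C(0*(-1), -4) = 0*((0*(-1))*(-4 + 0*(-1))) = 0*(0*(-4 + 0)) = 0*(0*(-4)) = 0*0 = 0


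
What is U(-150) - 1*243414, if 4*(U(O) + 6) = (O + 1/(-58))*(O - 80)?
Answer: -27236105/116 ≈ -2.3479e+5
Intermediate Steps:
U(O) = -6 + (-80 + O)*(-1/58 + O)/4 (U(O) = -6 + ((O + 1/(-58))*(O - 80))/4 = -6 + ((O - 1/58)*(-80 + O))/4 = -6 + ((-1/58 + O)*(-80 + O))/4 = -6 + ((-80 + O)*(-1/58 + O))/4 = -6 + (-80 + O)*(-1/58 + O)/4)
U(-150) - 1*243414 = (-164/29 - 4641/232*(-150) + (1/4)*(-150)**2) - 1*243414 = (-164/29 + 348075/116 + (1/4)*22500) - 243414 = (-164/29 + 348075/116 + 5625) - 243414 = 999919/116 - 243414 = -27236105/116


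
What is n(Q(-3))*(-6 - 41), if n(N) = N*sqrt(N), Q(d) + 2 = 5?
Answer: -141*sqrt(3) ≈ -244.22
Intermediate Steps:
Q(d) = 3 (Q(d) = -2 + 5 = 3)
n(N) = N**(3/2)
n(Q(-3))*(-6 - 41) = 3**(3/2)*(-6 - 41) = (3*sqrt(3))*(-47) = -141*sqrt(3)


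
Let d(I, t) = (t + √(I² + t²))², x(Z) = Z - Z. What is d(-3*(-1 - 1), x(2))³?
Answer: 46656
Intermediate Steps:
x(Z) = 0
d(-3*(-1 - 1), x(2))³ = ((0 + √((-3*(-1 - 1))² + 0²))²)³ = ((0 + √((-3*(-2))² + 0))²)³ = ((0 + √(6² + 0))²)³ = ((0 + √(36 + 0))²)³ = ((0 + √36)²)³ = ((0 + 6)²)³ = (6²)³ = 36³ = 46656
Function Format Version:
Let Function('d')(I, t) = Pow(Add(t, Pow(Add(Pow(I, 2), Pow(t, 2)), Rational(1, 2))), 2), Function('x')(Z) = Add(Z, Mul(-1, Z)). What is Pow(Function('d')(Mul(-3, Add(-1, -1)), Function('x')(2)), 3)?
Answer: 46656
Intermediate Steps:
Function('x')(Z) = 0
Pow(Function('d')(Mul(-3, Add(-1, -1)), Function('x')(2)), 3) = Pow(Pow(Add(0, Pow(Add(Pow(Mul(-3, Add(-1, -1)), 2), Pow(0, 2)), Rational(1, 2))), 2), 3) = Pow(Pow(Add(0, Pow(Add(Pow(Mul(-3, -2), 2), 0), Rational(1, 2))), 2), 3) = Pow(Pow(Add(0, Pow(Add(Pow(6, 2), 0), Rational(1, 2))), 2), 3) = Pow(Pow(Add(0, Pow(Add(36, 0), Rational(1, 2))), 2), 3) = Pow(Pow(Add(0, Pow(36, Rational(1, 2))), 2), 3) = Pow(Pow(Add(0, 6), 2), 3) = Pow(Pow(6, 2), 3) = Pow(36, 3) = 46656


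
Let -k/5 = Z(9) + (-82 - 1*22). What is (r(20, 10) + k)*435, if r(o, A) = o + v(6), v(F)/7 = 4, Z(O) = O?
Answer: 227505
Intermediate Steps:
v(F) = 28 (v(F) = 7*4 = 28)
r(o, A) = 28 + o (r(o, A) = o + 28 = 28 + o)
k = 475 (k = -5*(9 + (-82 - 1*22)) = -5*(9 + (-82 - 22)) = -5*(9 - 104) = -5*(-95) = 475)
(r(20, 10) + k)*435 = ((28 + 20) + 475)*435 = (48 + 475)*435 = 523*435 = 227505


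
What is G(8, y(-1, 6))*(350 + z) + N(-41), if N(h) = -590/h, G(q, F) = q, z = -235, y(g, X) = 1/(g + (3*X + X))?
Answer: 38310/41 ≈ 934.39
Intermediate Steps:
y(g, X) = 1/(g + 4*X)
G(8, y(-1, 6))*(350 + z) + N(-41) = 8*(350 - 235) - 590/(-41) = 8*115 - 590*(-1/41) = 920 + 590/41 = 38310/41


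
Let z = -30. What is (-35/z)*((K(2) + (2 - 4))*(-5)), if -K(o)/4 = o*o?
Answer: 105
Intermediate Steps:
K(o) = -4*o² (K(o) = -4*o*o = -4*o²)
(-35/z)*((K(2) + (2 - 4))*(-5)) = (-35/(-30))*((-4*2² + (2 - 4))*(-5)) = (-35*(-1/30))*((-4*4 - 2)*(-5)) = 7*((-16 - 2)*(-5))/6 = 7*(-18*(-5))/6 = (7/6)*90 = 105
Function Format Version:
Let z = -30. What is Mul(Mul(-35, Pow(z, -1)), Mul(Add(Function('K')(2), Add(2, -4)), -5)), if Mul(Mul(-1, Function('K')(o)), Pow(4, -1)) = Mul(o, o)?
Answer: 105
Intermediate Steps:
Function('K')(o) = Mul(-4, Pow(o, 2)) (Function('K')(o) = Mul(-4, Mul(o, o)) = Mul(-4, Pow(o, 2)))
Mul(Mul(-35, Pow(z, -1)), Mul(Add(Function('K')(2), Add(2, -4)), -5)) = Mul(Mul(-35, Pow(-30, -1)), Mul(Add(Mul(-4, Pow(2, 2)), Add(2, -4)), -5)) = Mul(Mul(-35, Rational(-1, 30)), Mul(Add(Mul(-4, 4), -2), -5)) = Mul(Rational(7, 6), Mul(Add(-16, -2), -5)) = Mul(Rational(7, 6), Mul(-18, -5)) = Mul(Rational(7, 6), 90) = 105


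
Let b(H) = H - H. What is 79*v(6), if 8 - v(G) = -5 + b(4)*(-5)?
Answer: 1027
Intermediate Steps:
b(H) = 0
v(G) = 13 (v(G) = 8 - (-5 + 0*(-5)) = 8 - (-5 + 0) = 8 - 1*(-5) = 8 + 5 = 13)
79*v(6) = 79*13 = 1027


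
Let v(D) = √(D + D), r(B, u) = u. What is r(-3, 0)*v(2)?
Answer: 0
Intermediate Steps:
v(D) = √2*√D (v(D) = √(2*D) = √2*√D)
r(-3, 0)*v(2) = 0*(√2*√2) = 0*2 = 0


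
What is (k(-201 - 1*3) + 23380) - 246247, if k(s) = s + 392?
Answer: -222679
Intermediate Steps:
k(s) = 392 + s
(k(-201 - 1*3) + 23380) - 246247 = ((392 + (-201 - 1*3)) + 23380) - 246247 = ((392 + (-201 - 3)) + 23380) - 246247 = ((392 - 204) + 23380) - 246247 = (188 + 23380) - 246247 = 23568 - 246247 = -222679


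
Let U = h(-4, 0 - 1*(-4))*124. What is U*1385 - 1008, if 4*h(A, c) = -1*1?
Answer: -43943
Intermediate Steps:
h(A, c) = -1/4 (h(A, c) = (-1*1)/4 = (1/4)*(-1) = -1/4)
U = -31 (U = -1/4*124 = -31)
U*1385 - 1008 = -31*1385 - 1008 = -42935 - 1008 = -43943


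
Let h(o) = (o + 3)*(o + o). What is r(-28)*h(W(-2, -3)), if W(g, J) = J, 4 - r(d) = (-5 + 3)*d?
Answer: 0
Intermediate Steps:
r(d) = 4 + 2*d (r(d) = 4 - (-5 + 3)*d = 4 - (-2)*d = 4 + 2*d)
h(o) = 2*o*(3 + o) (h(o) = (3 + o)*(2*o) = 2*o*(3 + o))
r(-28)*h(W(-2, -3)) = (4 + 2*(-28))*(2*(-3)*(3 - 3)) = (4 - 56)*(2*(-3)*0) = -52*0 = 0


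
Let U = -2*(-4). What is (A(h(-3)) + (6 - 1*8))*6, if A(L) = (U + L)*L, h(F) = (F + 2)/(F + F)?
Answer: -23/6 ≈ -3.8333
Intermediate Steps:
U = 8
h(F) = (2 + F)/(2*F) (h(F) = (2 + F)/((2*F)) = (2 + F)*(1/(2*F)) = (2 + F)/(2*F))
A(L) = L*(8 + L) (A(L) = (8 + L)*L = L*(8 + L))
(A(h(-3)) + (6 - 1*8))*6 = (((½)*(2 - 3)/(-3))*(8 + (½)*(2 - 3)/(-3)) + (6 - 1*8))*6 = (((½)*(-⅓)*(-1))*(8 + (½)*(-⅓)*(-1)) + (6 - 8))*6 = ((8 + ⅙)/6 - 2)*6 = ((⅙)*(49/6) - 2)*6 = (49/36 - 2)*6 = -23/36*6 = -23/6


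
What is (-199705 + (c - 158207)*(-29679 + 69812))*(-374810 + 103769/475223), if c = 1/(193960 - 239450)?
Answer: 51447619540940758047874553/21617894270 ≈ 2.3799e+15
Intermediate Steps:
c = -1/45490 (c = 1/(-45490) = -1/45490 ≈ -2.1983e-5)
(-199705 + (c - 158207)*(-29679 + 69812))*(-374810 + 103769/475223) = (-199705 + (-1/45490 - 158207)*(-29679 + 69812))*(-374810 + 103769/475223) = (-199705 - 7196836431/45490*40133)*(-374810 + 103769*(1/475223)) = (-199705 - 288830636485323/45490)*(-374810 + 103769/475223) = -288839721065773/45490*(-178118228861/475223) = 51447619540940758047874553/21617894270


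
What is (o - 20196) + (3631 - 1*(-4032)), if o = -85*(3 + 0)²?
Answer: -13298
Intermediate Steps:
o = -765 (o = -85*3² = -85*9 = -765)
(o - 20196) + (3631 - 1*(-4032)) = (-765 - 20196) + (3631 - 1*(-4032)) = -20961 + (3631 + 4032) = -20961 + 7663 = -13298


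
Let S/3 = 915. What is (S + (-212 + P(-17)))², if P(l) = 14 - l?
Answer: 6574096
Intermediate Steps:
S = 2745 (S = 3*915 = 2745)
(S + (-212 + P(-17)))² = (2745 + (-212 + (14 - 1*(-17))))² = (2745 + (-212 + (14 + 17)))² = (2745 + (-212 + 31))² = (2745 - 181)² = 2564² = 6574096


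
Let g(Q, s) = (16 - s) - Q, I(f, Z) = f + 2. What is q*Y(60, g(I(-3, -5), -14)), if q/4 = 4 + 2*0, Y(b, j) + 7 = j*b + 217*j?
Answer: 137280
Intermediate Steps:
I(f, Z) = 2 + f
g(Q, s) = 16 - Q - s
Y(b, j) = -7 + 217*j + b*j (Y(b, j) = -7 + (j*b + 217*j) = -7 + (b*j + 217*j) = -7 + (217*j + b*j) = -7 + 217*j + b*j)
q = 16 (q = 4*(4 + 2*0) = 4*(4 + 0) = 4*4 = 16)
q*Y(60, g(I(-3, -5), -14)) = 16*(-7 + 217*(16 - (2 - 3) - 1*(-14)) + 60*(16 - (2 - 3) - 1*(-14))) = 16*(-7 + 217*(16 - 1*(-1) + 14) + 60*(16 - 1*(-1) + 14)) = 16*(-7 + 217*(16 + 1 + 14) + 60*(16 + 1 + 14)) = 16*(-7 + 217*31 + 60*31) = 16*(-7 + 6727 + 1860) = 16*8580 = 137280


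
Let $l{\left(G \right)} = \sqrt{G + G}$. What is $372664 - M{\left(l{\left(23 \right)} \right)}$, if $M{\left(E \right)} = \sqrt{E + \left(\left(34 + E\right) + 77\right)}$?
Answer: $372664 - \sqrt{111 + 2 \sqrt{46}} \approx 3.7265 \cdot 10^{5}$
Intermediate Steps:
$l{\left(G \right)} = \sqrt{2} \sqrt{G}$ ($l{\left(G \right)} = \sqrt{2 G} = \sqrt{2} \sqrt{G}$)
$M{\left(E \right)} = \sqrt{111 + 2 E}$ ($M{\left(E \right)} = \sqrt{E + \left(111 + E\right)} = \sqrt{111 + 2 E}$)
$372664 - M{\left(l{\left(23 \right)} \right)} = 372664 - \sqrt{111 + 2 \sqrt{2} \sqrt{23}} = 372664 - \sqrt{111 + 2 \sqrt{46}}$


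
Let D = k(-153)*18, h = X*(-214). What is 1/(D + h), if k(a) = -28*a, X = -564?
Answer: 1/197808 ≈ 5.0554e-6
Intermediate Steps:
h = 120696 (h = -564*(-214) = 120696)
D = 77112 (D = -28*(-153)*18 = 4284*18 = 77112)
1/(D + h) = 1/(77112 + 120696) = 1/197808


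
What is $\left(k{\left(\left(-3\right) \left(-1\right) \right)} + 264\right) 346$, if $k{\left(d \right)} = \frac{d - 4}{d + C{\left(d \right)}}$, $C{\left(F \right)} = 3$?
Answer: $\frac{273859}{3} \approx 91286.0$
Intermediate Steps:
$k{\left(d \right)} = \frac{-4 + d}{3 + d}$ ($k{\left(d \right)} = \frac{d - 4}{d + 3} = \frac{-4 + d}{3 + d}$)
$\left(k{\left(\left(-3\right) \left(-1\right) \right)} + 264\right) 346 = \left(\frac{-4 - -3}{3 - -3} + 264\right) 346 = \left(\frac{-4 + 3}{3 + 3} + 264\right) 346 = \left(\frac{1}{6} \left(-1\right) + 264\right) 346 = \left(- \frac{1}{6} + 264\right) 346 = \frac{1583}{6} \cdot 346 = \frac{273859}{3}$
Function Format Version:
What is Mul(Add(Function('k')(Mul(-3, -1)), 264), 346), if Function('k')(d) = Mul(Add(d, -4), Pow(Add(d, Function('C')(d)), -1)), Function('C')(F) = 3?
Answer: Rational(273859, 3) ≈ 91286.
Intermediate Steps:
Function('k')(d) = Mul(Pow(Add(3, d), -1), Add(-4, d)) (Function('k')(d) = Mul(Add(d, -4), Pow(Add(d, 3), -1)) = Mul(Add(-4, d), Pow(Add(3, d), -1)) = Mul(Pow(Add(3, d), -1), Add(-4, d)))
Mul(Add(Function('k')(Mul(-3, -1)), 264), 346) = Mul(Add(Mul(Pow(Add(3, Mul(-3, -1)), -1), Add(-4, Mul(-3, -1))), 264), 346) = Mul(Add(Mul(Pow(Add(3, 3), -1), Add(-4, 3)), 264), 346) = Mul(Add(Mul(Pow(6, -1), -1), 264), 346) = Mul(Add(Mul(Rational(1, 6), -1), 264), 346) = Mul(Add(Rational(-1, 6), 264), 346) = Mul(Rational(1583, 6), 346) = Rational(273859, 3)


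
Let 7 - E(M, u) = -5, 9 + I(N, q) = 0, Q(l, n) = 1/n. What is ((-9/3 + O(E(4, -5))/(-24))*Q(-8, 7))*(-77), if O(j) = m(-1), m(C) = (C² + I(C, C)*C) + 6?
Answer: 121/3 ≈ 40.333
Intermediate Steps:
I(N, q) = -9 (I(N, q) = -9 + 0 = -9)
E(M, u) = 12 (E(M, u) = 7 - 1*(-5) = 7 + 5 = 12)
m(C) = 6 + C² - 9*C (m(C) = (C² - 9*C) + 6 = 6 + C² - 9*C)
O(j) = 16 (O(j) = 6 + (-1)² - 9*(-1) = 6 + 1 + 9 = 16)
((-9/3 + O(E(4, -5))/(-24))*Q(-8, 7))*(-77) = ((-9/3 + 16/(-24))/7)*(-77) = ((-9*⅓ + 16*(-1/24))*(⅐))*(-77) = ((-3 - ⅔)*(⅐))*(-77) = -11/3*⅐*(-77) = -11/21*(-77) = 121/3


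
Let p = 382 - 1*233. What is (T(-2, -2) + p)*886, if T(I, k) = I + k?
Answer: 128470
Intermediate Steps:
p = 149 (p = 382 - 233 = 149)
(T(-2, -2) + p)*886 = ((-2 - 2) + 149)*886 = (-4 + 149)*886 = 145*886 = 128470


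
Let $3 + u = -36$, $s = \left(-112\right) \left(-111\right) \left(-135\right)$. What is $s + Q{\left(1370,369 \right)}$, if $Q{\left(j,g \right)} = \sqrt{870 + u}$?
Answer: $-1678320 + \sqrt{831} \approx -1.6783 \cdot 10^{6}$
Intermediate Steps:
$s = -1678320$ ($s = 12432 \left(-135\right) = -1678320$)
$u = -39$ ($u = -3 - 36 = -39$)
$Q{\left(j,g \right)} = \sqrt{831}$ ($Q{\left(j,g \right)} = \sqrt{870 - 39} = \sqrt{831}$)
$s + Q{\left(1370,369 \right)} = -1678320 + \sqrt{831}$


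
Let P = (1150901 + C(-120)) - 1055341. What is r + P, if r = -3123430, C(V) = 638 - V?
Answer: -3027112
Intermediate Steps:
P = 96318 (P = (1150901 + (638 - 1*(-120))) - 1055341 = (1150901 + (638 + 120)) - 1055341 = (1150901 + 758) - 1055341 = 1151659 - 1055341 = 96318)
r + P = -3123430 + 96318 = -3027112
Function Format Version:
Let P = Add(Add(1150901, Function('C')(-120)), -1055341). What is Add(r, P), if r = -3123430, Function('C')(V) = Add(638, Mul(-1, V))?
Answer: -3027112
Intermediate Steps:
P = 96318 (P = Add(Add(1150901, Add(638, Mul(-1, -120))), -1055341) = Add(Add(1150901, Add(638, 120)), -1055341) = Add(Add(1150901, 758), -1055341) = Add(1151659, -1055341) = 96318)
Add(r, P) = Add(-3123430, 96318) = -3027112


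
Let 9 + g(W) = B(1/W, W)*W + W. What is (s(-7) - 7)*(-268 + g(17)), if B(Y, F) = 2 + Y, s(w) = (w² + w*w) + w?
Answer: -18900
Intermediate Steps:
s(w) = w + 2*w² (s(w) = (w² + w²) + w = 2*w² + w = w + 2*w²)
g(W) = -9 + W + W*(2 + 1/W) (g(W) = -9 + ((2 + 1/W)*W + W) = -9 + (W*(2 + 1/W) + W) = -9 + (W + W*(2 + 1/W)) = -9 + W + W*(2 + 1/W))
(s(-7) - 7)*(-268 + g(17)) = (-7*(1 + 2*(-7)) - 7)*(-268 + (-8 + 3*17)) = (-7*(1 - 14) - 7)*(-268 + (-8 + 51)) = (-7*(-13) - 7)*(-268 + 43) = (91 - 7)*(-225) = 84*(-225) = -18900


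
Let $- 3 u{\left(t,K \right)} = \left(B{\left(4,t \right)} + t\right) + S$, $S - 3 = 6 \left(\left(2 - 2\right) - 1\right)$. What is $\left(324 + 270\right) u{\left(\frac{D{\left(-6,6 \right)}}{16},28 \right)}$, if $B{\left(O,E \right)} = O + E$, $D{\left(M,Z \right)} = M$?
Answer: $- \frac{99}{2} \approx -49.5$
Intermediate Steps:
$S = -3$ ($S = 3 + 6 \left(\left(2 - 2\right) - 1\right) = 3 + 6 \left(0 - 1\right) = 3 + 6 \left(-1\right) = 3 - 6 = -3$)
$B{\left(O,E \right)} = E + O$
$u{\left(t,K \right)} = - \frac{1}{3} - \frac{2 t}{3}$ ($u{\left(t,K \right)} = - \frac{\left(\left(t + 4\right) + t\right) - 3}{3} = - \frac{\left(\left(4 + t\right) + t\right) - 3}{3} = - \frac{\left(4 + 2 t\right) - 3}{3} = - \frac{1 + 2 t}{3} = - \frac{1}{3} - \frac{2 t}{3}$)
$\left(324 + 270\right) u{\left(\frac{D{\left(-6,6 \right)}}{16},28 \right)} = \left(324 + 270\right) \left(- \frac{1}{3} - \frac{2 \left(- \frac{6}{16}\right)}{3}\right) = 594 \left(- \frac{1}{3} - \frac{2 \left(\left(-6\right) \frac{1}{16}\right)}{3}\right) = 594 \left(- \frac{1}{3} - - \frac{1}{4}\right) = 594 \left(- \frac{1}{3} + \frac{1}{4}\right) = 594 \left(- \frac{1}{12}\right) = - \frac{99}{2}$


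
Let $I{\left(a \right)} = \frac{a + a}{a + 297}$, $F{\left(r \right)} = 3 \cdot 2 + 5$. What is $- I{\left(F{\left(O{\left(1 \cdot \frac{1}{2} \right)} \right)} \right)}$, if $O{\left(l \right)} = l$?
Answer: $- \frac{1}{14} \approx -0.071429$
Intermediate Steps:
$F{\left(r \right)} = 11$ ($F{\left(r \right)} = 6 + 5 = 11$)
$I{\left(a \right)} = \frac{2 a}{297 + a}$
$- I{\left(F{\left(O{\left(1 \cdot \frac{1}{2} \right)} \right)} \right)} = - \frac{2 \cdot 11}{297 + 11} = - \frac{2 \cdot 11}{308} = \left(-1\right) \frac{1}{14} = - \frac{1}{14}$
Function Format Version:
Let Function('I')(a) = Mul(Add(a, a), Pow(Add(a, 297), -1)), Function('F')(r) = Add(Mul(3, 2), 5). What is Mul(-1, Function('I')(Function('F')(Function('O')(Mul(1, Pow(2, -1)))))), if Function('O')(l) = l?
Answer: Rational(-1, 14) ≈ -0.071429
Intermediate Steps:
Function('F')(r) = 11 (Function('F')(r) = Add(6, 5) = 11)
Function('I')(a) = Mul(2, a, Pow(Add(297, a), -1)) (Function('I')(a) = Mul(Mul(2, a), Pow(Add(297, a), -1)) = Mul(2, a, Pow(Add(297, a), -1)))
Mul(-1, Function('I')(Function('F')(Function('O')(Mul(1, Pow(2, -1)))))) = Mul(-1, Mul(2, 11, Pow(Add(297, 11), -1))) = Mul(-1, Mul(2, 11, Pow(308, -1))) = Mul(-1, Mul(2, 11, Rational(1, 308))) = Mul(-1, Rational(1, 14)) = Rational(-1, 14)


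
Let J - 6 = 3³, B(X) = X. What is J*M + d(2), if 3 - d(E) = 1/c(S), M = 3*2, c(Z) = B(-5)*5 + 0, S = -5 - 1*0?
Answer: 5026/25 ≈ 201.04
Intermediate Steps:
S = -5 (S = -5 + 0 = -5)
c(Z) = -25 (c(Z) = -5*5 + 0 = -25 + 0 = -25)
J = 33 (J = 6 + 3³ = 6 + 27 = 33)
M = 6
d(E) = 76/25 (d(E) = 3 - 1/(-25) = 3 - 1*(-1/25) = 3 + 1/25 = 76/25)
J*M + d(2) = 33*6 + 76/25 = 198 + 76/25 = 5026/25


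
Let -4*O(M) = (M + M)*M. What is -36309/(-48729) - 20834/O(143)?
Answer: 84027961/30195737 ≈ 2.7828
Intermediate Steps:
O(M) = -M²/2 (O(M) = -(M + M)*M/4 = -2*M*M/4 = -M²/2)
-36309/(-48729) - 20834/O(143) = -36309/(-48729) - 20834/((-½*143²)) = -36309*(-1/48729) - 20834/((-½*20449)) = 12103/16243 - 20834/(-20449/2) = 12103/16243 - 20834*(-2/20449) = 12103/16243 + 3788/1859 = 84027961/30195737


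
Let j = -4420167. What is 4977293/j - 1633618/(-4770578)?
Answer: -8261850055574/10543375723263 ≈ -0.78361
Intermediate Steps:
4977293/j - 1633618/(-4770578) = 4977293/(-4420167) - 1633618/(-4770578) = 4977293*(-1/4420167) - 1633618*(-1/4770578) = -4977293/4420167 + 816809/2385289 = -8261850055574/10543375723263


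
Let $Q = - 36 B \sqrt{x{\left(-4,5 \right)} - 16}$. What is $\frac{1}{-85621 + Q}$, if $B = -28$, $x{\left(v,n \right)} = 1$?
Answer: $- \frac{85621}{7346196601} - \frac{1008 i \sqrt{15}}{7346196601} \approx -1.1655 \cdot 10^{-5} - 5.3143 \cdot 10^{-7} i$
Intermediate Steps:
$Q = 1008 i \sqrt{15}$ ($Q = \left(-36\right) \left(-28\right) \sqrt{1 - 16} = 1008 \sqrt{-15} = 1008 i \sqrt{15} \approx 3904.0 i$)
$\frac{1}{-85621 + Q} = \frac{1}{-85621 + 1008 i \sqrt{15}}$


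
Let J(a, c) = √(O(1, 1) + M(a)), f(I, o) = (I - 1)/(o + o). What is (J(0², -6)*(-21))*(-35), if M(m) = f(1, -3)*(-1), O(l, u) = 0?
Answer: 0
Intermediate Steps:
f(I, o) = (-1 + I)/(2*o) (f(I, o) = (-1 + I)/((2*o)) = (-1 + I)*(1/(2*o)) = (-1 + I)/(2*o))
M(m) = 0 (M(m) = ((½)*(-1 + 1)/(-3))*(-1) = ((½)*(-⅓)*0)*(-1) = 0*(-1) = 0)
J(a, c) = 0 (J(a, c) = √(0 + 0) = √0 = 0)
(J(0², -6)*(-21))*(-35) = (0*(-21))*(-35) = 0*(-35) = 0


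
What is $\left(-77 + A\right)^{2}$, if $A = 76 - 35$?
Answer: $1296$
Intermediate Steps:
$A = 41$ ($A = 76 - 35 = 41$)
$\left(-77 + A\right)^{2} = \left(-77 + 41\right)^{2} = \left(-36\right)^{2} = 1296$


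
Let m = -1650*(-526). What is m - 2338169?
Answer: -1470269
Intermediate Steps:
m = 867900
m - 2338169 = 867900 - 2338169 = -1470269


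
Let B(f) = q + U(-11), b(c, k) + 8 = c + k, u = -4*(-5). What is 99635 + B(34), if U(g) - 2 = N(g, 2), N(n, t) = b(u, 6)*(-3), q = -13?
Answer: 99570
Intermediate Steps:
u = 20
b(c, k) = -8 + c + k (b(c, k) = -8 + (c + k) = -8 + c + k)
N(n, t) = -54 (N(n, t) = (-8 + 20 + 6)*(-3) = 18*(-3) = -54)
U(g) = -52 (U(g) = 2 - 54 = -52)
B(f) = -65 (B(f) = -13 - 52 = -65)
99635 + B(34) = 99635 - 65 = 99570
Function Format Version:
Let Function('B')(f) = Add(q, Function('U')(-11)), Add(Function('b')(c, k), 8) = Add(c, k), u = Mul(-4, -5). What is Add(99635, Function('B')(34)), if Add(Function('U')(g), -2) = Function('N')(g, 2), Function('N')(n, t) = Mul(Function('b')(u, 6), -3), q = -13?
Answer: 99570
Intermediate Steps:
u = 20
Function('b')(c, k) = Add(-8, c, k) (Function('b')(c, k) = Add(-8, Add(c, k)) = Add(-8, c, k))
Function('N')(n, t) = -54 (Function('N')(n, t) = Mul(Add(-8, 20, 6), -3) = Mul(18, -3) = -54)
Function('U')(g) = -52 (Function('U')(g) = Add(2, -54) = -52)
Function('B')(f) = -65 (Function('B')(f) = Add(-13, -52) = -65)
Add(99635, Function('B')(34)) = Add(99635, -65) = 99570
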